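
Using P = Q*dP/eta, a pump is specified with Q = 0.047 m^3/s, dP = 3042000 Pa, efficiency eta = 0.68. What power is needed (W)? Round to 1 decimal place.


P = Q * dP / eta
P = 0.047 * 3042000 / 0.68
P = 142974.0 / 0.68
P = 210255.9 W


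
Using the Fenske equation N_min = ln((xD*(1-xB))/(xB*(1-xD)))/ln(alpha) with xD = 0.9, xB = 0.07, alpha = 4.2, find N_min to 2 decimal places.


N_min = ln((xD*(1-xB))/(xB*(1-xD))) / ln(alpha)
Numerator inside ln: 0.837 / 0.007 = 119.571429
ln(119.571429) = 4.783914
ln(alpha) = ln(4.2) = 1.435085
N_min = 4.783914 / 1.435085 = 3.33


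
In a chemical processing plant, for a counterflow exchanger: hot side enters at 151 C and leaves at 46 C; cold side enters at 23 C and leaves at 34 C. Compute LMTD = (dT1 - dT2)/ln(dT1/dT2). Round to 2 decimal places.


dT1 = Th_in - Tc_out = 151 - 34 = 117
dT2 = Th_out - Tc_in = 46 - 23 = 23
LMTD = (dT1 - dT2) / ln(dT1/dT2)
LMTD = (117 - 23) / ln(117/23)
LMTD = 57.79 K


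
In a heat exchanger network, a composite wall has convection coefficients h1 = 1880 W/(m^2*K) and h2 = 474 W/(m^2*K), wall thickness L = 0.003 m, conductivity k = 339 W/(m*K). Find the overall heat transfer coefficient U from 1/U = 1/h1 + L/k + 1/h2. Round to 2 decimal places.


1/U = 1/h1 + L/k + 1/h2
1/U = 1/1880 + 0.003/339 + 1/474
1/U = 0.0005319149 + 8.8496e-06 + 0.0021097046
1/U = 0.0026504691
U = 377.29 W/(m^2*K)


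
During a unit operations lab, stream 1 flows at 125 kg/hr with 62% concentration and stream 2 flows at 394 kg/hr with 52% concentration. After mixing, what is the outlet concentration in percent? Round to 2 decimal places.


Mass balance on solute: F1*x1 + F2*x2 = F3*x3
F3 = F1 + F2 = 125 + 394 = 519 kg/hr
x3 = (F1*x1 + F2*x2)/F3
x3 = (125*0.62 + 394*0.52) / 519
x3 = 54.41%


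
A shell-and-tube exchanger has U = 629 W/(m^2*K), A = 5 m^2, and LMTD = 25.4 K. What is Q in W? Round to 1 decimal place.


Q = U * A * LMTD
Q = 629 * 5 * 25.4
Q = 79883.0 W


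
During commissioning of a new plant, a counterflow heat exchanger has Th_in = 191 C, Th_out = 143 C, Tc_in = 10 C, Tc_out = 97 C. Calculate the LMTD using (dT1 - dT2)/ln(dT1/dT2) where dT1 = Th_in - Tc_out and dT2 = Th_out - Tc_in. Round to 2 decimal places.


dT1 = Th_in - Tc_out = 191 - 97 = 94
dT2 = Th_out - Tc_in = 143 - 10 = 133
LMTD = (dT1 - dT2) / ln(dT1/dT2)
LMTD = (94 - 133) / ln(94/133)
LMTD = 112.37 K


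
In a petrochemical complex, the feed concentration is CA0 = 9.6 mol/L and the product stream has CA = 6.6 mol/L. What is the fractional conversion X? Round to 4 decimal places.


X = (CA0 - CA) / CA0
X = (9.6 - 6.6) / 9.6
X = 3.0 / 9.6
X = 0.3125


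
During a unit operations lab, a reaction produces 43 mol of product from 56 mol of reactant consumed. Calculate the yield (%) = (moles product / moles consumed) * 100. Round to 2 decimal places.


Yield = (moles product / moles consumed) * 100%
Yield = (43 / 56) * 100
Yield = 0.7679 * 100
Yield = 76.79%


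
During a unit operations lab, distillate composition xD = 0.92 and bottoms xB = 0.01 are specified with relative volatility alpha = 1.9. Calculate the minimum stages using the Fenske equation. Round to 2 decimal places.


N_min = ln((xD*(1-xB))/(xB*(1-xD))) / ln(alpha)
Numerator inside ln: 0.9108 / 0.0008 = 1138.5
ln(1138.5) = 7.037467
ln(alpha) = ln(1.9) = 0.641854
N_min = 7.037467 / 0.641854 = 10.96


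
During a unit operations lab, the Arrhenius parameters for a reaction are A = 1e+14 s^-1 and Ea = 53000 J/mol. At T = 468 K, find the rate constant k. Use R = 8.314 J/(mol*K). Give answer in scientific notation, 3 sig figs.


k = A * exp(-Ea/(R*T))
k = 1e+14 * exp(-53000 / (8.314 * 468))
k = 1e+14 * exp(-13.621345)
k = 1.21e+08


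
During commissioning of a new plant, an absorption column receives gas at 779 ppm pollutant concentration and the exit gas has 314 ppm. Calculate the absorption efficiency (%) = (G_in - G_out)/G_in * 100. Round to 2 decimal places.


Efficiency = (G_in - G_out) / G_in * 100%
Efficiency = (779 - 314) / 779 * 100
Efficiency = 465 / 779 * 100
Efficiency = 59.69%


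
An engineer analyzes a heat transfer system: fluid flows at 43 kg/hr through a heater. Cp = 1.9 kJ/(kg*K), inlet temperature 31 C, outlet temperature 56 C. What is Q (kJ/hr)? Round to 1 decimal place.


Q = m_dot * Cp * (T2 - T1)
Q = 43 * 1.9 * (56 - 31)
Q = 43 * 1.9 * 25
Q = 2042.5 kJ/hr


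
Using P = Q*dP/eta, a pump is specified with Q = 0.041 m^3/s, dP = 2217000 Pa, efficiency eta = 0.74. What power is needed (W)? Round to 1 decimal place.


P = Q * dP / eta
P = 0.041 * 2217000 / 0.74
P = 90897.0 / 0.74
P = 122833.8 W


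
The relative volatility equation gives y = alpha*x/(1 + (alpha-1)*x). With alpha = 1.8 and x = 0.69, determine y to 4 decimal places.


y = alpha*x / (1 + (alpha-1)*x)
y = 1.8*0.69 / (1 + (1.8-1)*0.69)
y = 1.242 / (1 + 0.552)
y = 1.242 / 1.552
y = 0.8003


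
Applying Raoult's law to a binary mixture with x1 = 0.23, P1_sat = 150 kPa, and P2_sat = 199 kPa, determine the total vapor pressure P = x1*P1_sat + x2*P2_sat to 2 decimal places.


P = x1*P1_sat + x2*P2_sat
x2 = 1 - x1 = 1 - 0.23 = 0.77
P = 0.23*150 + 0.77*199
P = 34.5 + 153.23
P = 187.73 kPa


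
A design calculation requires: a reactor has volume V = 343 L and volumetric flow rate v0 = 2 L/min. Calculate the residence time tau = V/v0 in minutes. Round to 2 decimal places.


tau = V / v0
tau = 343 / 2
tau = 171.50 min


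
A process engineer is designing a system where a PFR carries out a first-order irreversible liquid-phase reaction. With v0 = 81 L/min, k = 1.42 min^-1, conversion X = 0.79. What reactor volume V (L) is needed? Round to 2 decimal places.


V = (v0/k) * ln(1/(1-X))
V = (81/1.42) * ln(1/(1-0.79))
V = 57.042254 * ln(4.761905)
V = 57.042254 * 1.560648
V = 89.02 L


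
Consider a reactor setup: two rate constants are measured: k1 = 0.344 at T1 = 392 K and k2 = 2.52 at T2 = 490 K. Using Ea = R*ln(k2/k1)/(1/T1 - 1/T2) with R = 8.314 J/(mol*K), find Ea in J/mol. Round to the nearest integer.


Ea = R * ln(k2/k1) / (1/T1 - 1/T2)
ln(k2/k1) = ln(2.52/0.344) = 1.9913725
1/T1 - 1/T2 = 1/392 - 1/490 = 0.000510204082
Ea = 8.314 * 1.9913725 / 0.000510204082
Ea = 32450 J/mol


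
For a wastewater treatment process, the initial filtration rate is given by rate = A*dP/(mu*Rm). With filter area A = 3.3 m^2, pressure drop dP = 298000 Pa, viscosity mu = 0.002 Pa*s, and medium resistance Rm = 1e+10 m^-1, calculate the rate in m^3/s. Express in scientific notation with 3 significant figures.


rate = A * dP / (mu * Rm)
rate = 3.3 * 298000 / (0.002 * 1e+10)
rate = 983400.0 / 2.000e+07
rate = 4.92e-02 m^3/s


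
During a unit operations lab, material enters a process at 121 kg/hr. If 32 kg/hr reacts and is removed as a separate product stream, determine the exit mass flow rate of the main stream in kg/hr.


Steady-state mass balance on the main outlet: F_out = F_in - F_removed
F_out = 121 - 32
F_out = 89 kg/hr


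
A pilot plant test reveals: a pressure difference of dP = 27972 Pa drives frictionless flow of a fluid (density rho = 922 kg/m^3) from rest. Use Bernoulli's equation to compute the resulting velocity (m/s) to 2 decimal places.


v = sqrt(2*dP/rho)
v = sqrt(2*27972/922)
v = sqrt(60.67679)
v = 7.79 m/s


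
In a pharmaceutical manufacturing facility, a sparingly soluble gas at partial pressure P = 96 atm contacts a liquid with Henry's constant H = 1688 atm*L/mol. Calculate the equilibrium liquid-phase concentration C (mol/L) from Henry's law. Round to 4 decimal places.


C = P / H
C = 96 / 1688
C = 0.0569 mol/L


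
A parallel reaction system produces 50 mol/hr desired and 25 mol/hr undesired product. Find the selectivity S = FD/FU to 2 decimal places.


S = desired product rate / undesired product rate
S = 50 / 25
S = 2.00


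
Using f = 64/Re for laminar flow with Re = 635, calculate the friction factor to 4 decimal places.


f = 64 / Re
f = 64 / 635
f = 0.1008


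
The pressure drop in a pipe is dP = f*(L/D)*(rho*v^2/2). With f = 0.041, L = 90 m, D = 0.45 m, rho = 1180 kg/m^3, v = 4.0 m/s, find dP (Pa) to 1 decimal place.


dP = f * (L/D) * (rho*v^2/2)
dP = 0.041 * (90/0.45) * (1180*4.0^2/2)
L/D = 200.0
rho*v^2/2 = 1180*16.0/2 = 9440.0
dP = 0.041 * 200.0 * 9440.0
dP = 77408.0 Pa


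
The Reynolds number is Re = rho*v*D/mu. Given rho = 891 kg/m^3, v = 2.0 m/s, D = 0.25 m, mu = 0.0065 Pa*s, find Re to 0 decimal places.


Re = rho * v * D / mu
Re = 891 * 2.0 * 0.25 / 0.0065
Re = 445.5 / 0.0065
Re = 68538


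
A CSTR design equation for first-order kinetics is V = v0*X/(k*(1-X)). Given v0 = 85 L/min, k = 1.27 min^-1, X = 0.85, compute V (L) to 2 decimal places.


V = v0 * X / (k * (1 - X))
V = 85 * 0.85 / (1.27 * (1 - 0.85))
V = 72.25 / (1.27 * 0.15)
V = 72.25 / 0.1905
V = 379.27 L


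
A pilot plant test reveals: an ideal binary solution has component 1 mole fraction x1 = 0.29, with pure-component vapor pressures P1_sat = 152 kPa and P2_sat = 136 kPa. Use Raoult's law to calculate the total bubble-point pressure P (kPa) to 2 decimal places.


P = x1*P1_sat + x2*P2_sat
x2 = 1 - x1 = 1 - 0.29 = 0.71
P = 0.29*152 + 0.71*136
P = 44.08 + 96.56
P = 140.64 kPa


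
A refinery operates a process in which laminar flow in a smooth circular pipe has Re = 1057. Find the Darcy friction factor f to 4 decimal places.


f = 64 / Re
f = 64 / 1057
f = 0.0605


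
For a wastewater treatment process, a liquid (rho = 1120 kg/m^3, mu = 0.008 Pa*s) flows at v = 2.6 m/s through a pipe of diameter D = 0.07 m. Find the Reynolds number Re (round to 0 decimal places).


Re = rho * v * D / mu
Re = 1120 * 2.6 * 0.07 / 0.008
Re = 203.84 / 0.008
Re = 25480


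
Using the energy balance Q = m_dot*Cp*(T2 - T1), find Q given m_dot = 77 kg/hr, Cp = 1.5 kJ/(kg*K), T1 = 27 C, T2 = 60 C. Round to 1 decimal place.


Q = m_dot * Cp * (T2 - T1)
Q = 77 * 1.5 * (60 - 27)
Q = 77 * 1.5 * 33
Q = 3811.5 kJ/hr


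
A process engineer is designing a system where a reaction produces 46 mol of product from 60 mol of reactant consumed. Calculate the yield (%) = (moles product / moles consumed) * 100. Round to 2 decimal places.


Yield = (moles product / moles consumed) * 100%
Yield = (46 / 60) * 100
Yield = 0.7667 * 100
Yield = 76.67%


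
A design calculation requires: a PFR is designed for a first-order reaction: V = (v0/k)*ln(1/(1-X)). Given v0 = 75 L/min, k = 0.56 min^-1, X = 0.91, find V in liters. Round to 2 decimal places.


V = (v0/k) * ln(1/(1-X))
V = (75/0.56) * ln(1/(1-0.91))
V = 133.928571 * ln(11.111111)
V = 133.928571 * 2.407946
V = 322.49 L


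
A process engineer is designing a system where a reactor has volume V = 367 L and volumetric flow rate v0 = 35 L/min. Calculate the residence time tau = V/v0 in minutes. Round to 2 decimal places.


tau = V / v0
tau = 367 / 35
tau = 10.49 min


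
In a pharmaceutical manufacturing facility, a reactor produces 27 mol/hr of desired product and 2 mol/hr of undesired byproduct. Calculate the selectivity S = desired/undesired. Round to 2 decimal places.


S = desired product rate / undesired product rate
S = 27 / 2
S = 13.50


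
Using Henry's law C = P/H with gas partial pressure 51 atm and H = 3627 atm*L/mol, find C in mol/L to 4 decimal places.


C = P / H
C = 51 / 3627
C = 0.0141 mol/L


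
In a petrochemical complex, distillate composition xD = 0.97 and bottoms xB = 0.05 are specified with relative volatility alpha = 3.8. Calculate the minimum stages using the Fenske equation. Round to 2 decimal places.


N_min = ln((xD*(1-xB))/(xB*(1-xD))) / ln(alpha)
Numerator inside ln: 0.9215 / 0.0015 = 614.333333
ln(614.333333) = 6.420538
ln(alpha) = ln(3.8) = 1.335001
N_min = 6.420538 / 1.335001 = 4.81


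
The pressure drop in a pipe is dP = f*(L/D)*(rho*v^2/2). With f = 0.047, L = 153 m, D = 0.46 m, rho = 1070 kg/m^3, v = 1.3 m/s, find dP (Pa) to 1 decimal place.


dP = f * (L/D) * (rho*v^2/2)
dP = 0.047 * (153/0.46) * (1070*1.3^2/2)
L/D = 332.60869565
rho*v^2/2 = 1070*1.69/2 = 904.15
dP = 0.047 * 332.60869565 * 904.15
dP = 14134.2 Pa


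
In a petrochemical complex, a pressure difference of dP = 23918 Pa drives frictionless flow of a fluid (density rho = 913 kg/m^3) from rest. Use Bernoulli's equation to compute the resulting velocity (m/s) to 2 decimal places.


v = sqrt(2*dP/rho)
v = sqrt(2*23918/913)
v = sqrt(52.394304)
v = 7.24 m/s


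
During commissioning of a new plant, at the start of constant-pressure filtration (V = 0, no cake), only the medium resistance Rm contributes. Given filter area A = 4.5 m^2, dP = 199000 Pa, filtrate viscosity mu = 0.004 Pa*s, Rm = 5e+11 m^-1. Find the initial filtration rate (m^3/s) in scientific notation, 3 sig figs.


rate = A * dP / (mu * Rm)
rate = 4.5 * 199000 / (0.004 * 5e+11)
rate = 895500.0 / 2.000e+09
rate = 4.48e-04 m^3/s


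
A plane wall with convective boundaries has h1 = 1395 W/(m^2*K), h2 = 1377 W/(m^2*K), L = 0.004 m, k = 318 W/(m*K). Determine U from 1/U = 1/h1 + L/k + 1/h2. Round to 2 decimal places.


1/U = 1/h1 + L/k + 1/h2
1/U = 1/1395 + 0.004/318 + 1/1377
1/U = 0.0007168459 + 1.25786e-05 + 0.0007262164
1/U = 0.0014556409
U = 686.98 W/(m^2*K)


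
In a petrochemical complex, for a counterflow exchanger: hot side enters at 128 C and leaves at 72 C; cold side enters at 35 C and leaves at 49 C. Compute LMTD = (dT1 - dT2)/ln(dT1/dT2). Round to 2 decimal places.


dT1 = Th_in - Tc_out = 128 - 49 = 79
dT2 = Th_out - Tc_in = 72 - 35 = 37
LMTD = (dT1 - dT2) / ln(dT1/dT2)
LMTD = (79 - 37) / ln(79/37)
LMTD = 55.37 K


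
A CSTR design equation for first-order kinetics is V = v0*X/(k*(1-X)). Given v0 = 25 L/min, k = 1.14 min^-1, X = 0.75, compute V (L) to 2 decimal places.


V = v0 * X / (k * (1 - X))
V = 25 * 0.75 / (1.14 * (1 - 0.75))
V = 18.75 / (1.14 * 0.25)
V = 18.75 / 0.285
V = 65.79 L


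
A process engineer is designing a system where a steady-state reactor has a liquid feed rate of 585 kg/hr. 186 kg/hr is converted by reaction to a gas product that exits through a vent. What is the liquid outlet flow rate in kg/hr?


Steady-state mass balance on the main outlet: F_out = F_in - F_removed
F_out = 585 - 186
F_out = 399 kg/hr


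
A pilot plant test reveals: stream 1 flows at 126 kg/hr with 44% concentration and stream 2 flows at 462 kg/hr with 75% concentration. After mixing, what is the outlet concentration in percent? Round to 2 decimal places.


Mass balance on solute: F1*x1 + F2*x2 = F3*x3
F3 = F1 + F2 = 126 + 462 = 588 kg/hr
x3 = (F1*x1 + F2*x2)/F3
x3 = (126*0.44 + 462*0.75) / 588
x3 = 68.36%


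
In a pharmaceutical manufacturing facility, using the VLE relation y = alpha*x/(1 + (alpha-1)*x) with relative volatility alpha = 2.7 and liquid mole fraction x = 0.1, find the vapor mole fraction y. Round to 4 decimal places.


y = alpha*x / (1 + (alpha-1)*x)
y = 2.7*0.1 / (1 + (2.7-1)*0.1)
y = 0.27 / (1 + 0.17)
y = 0.27 / 1.17
y = 0.2308


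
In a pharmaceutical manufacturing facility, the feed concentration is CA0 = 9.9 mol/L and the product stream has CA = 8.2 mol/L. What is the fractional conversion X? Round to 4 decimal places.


X = (CA0 - CA) / CA0
X = (9.9 - 8.2) / 9.9
X = 1.7 / 9.9
X = 0.1717


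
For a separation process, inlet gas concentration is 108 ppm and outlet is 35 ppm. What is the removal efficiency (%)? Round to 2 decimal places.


Efficiency = (G_in - G_out) / G_in * 100%
Efficiency = (108 - 35) / 108 * 100
Efficiency = 73 / 108 * 100
Efficiency = 67.59%


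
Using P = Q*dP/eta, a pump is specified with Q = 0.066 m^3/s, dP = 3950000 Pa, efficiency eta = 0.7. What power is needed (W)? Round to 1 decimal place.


P = Q * dP / eta
P = 0.066 * 3950000 / 0.7
P = 260700.0 / 0.7
P = 372428.6 W


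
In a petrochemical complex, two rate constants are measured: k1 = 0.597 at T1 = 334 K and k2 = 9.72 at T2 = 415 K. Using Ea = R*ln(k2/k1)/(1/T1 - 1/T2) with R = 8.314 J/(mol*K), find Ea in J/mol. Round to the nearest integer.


Ea = R * ln(k2/k1) / (1/T1 - 1/T2)
ln(k2/k1) = ln(9.72/0.597) = 2.7900238
1/T1 - 1/T2 = 1/334 - 1/415 = 0.000584373422
Ea = 8.314 * 2.7900238 / 0.000584373422
Ea = 39694 J/mol


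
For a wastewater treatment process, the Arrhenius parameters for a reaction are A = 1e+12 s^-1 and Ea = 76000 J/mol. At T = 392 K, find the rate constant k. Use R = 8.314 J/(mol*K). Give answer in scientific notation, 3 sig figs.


k = A * exp(-Ea/(R*T))
k = 1e+12 * exp(-76000 / (8.314 * 392))
k = 1e+12 * exp(-23.319407)
k = 7.46e+01


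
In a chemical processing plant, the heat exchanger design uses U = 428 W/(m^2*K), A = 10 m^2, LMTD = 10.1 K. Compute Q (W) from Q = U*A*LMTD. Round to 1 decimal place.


Q = U * A * LMTD
Q = 428 * 10 * 10.1
Q = 43228.0 W


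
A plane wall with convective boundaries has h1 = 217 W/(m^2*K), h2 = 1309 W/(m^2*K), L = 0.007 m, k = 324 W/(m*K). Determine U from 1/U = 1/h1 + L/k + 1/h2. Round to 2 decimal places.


1/U = 1/h1 + L/k + 1/h2
1/U = 1/217 + 0.007/324 + 1/1309
1/U = 0.0046082949 + 2.16049e-05 + 0.0007639419
1/U = 0.0053938417
U = 185.40 W/(m^2*K)


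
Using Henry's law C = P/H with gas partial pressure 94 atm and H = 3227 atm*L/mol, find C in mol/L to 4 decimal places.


C = P / H
C = 94 / 3227
C = 0.0291 mol/L


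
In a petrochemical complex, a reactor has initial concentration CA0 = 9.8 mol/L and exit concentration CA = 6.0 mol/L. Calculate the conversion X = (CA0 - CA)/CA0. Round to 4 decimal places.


X = (CA0 - CA) / CA0
X = (9.8 - 6.0) / 9.8
X = 3.8 / 9.8
X = 0.3878


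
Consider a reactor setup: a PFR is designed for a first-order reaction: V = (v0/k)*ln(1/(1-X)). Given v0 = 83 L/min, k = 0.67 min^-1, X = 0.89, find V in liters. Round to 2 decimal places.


V = (v0/k) * ln(1/(1-X))
V = (83/0.67) * ln(1/(1-0.89))
V = 123.880597 * ln(9.090909)
V = 123.880597 * 2.207275
V = 273.44 L


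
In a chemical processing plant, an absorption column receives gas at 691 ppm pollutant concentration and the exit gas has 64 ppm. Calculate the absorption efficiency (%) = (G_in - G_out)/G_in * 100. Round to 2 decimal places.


Efficiency = (G_in - G_out) / G_in * 100%
Efficiency = (691 - 64) / 691 * 100
Efficiency = 627 / 691 * 100
Efficiency = 90.74%


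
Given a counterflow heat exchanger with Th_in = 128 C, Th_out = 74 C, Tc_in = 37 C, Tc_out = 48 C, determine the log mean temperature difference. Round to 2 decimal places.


dT1 = Th_in - Tc_out = 128 - 48 = 80
dT2 = Th_out - Tc_in = 74 - 37 = 37
LMTD = (dT1 - dT2) / ln(dT1/dT2)
LMTD = (80 - 37) / ln(80/37)
LMTD = 55.76 K


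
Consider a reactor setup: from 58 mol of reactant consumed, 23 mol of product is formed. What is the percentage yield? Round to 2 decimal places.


Yield = (moles product / moles consumed) * 100%
Yield = (23 / 58) * 100
Yield = 0.3966 * 100
Yield = 39.66%


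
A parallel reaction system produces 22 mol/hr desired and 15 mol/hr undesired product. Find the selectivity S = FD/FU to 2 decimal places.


S = desired product rate / undesired product rate
S = 22 / 15
S = 1.47


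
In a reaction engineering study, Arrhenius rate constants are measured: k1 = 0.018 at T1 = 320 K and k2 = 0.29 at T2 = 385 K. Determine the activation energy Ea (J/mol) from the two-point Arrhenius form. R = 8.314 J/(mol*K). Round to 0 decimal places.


Ea = R * ln(k2/k1) / (1/T1 - 1/T2)
ln(k2/k1) = ln(0.29/0.018) = 2.7795092
1/T1 - 1/T2 = 1/320 - 1/385 = 0.000527597403
Ea = 8.314 * 2.7795092 / 0.000527597403
Ea = 43800 J/mol


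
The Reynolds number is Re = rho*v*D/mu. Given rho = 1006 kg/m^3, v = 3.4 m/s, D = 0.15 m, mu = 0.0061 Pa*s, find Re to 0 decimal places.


Re = rho * v * D / mu
Re = 1006 * 3.4 * 0.15 / 0.0061
Re = 513.06 / 0.0061
Re = 84108


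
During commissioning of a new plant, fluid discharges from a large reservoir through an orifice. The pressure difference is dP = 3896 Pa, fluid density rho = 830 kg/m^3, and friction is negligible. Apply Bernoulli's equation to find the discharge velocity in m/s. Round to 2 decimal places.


v = sqrt(2*dP/rho)
v = sqrt(2*3896/830)
v = sqrt(9.387952)
v = 3.06 m/s


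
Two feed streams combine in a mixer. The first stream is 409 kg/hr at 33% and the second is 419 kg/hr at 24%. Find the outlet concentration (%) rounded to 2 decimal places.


Mass balance on solute: F1*x1 + F2*x2 = F3*x3
F3 = F1 + F2 = 409 + 419 = 828 kg/hr
x3 = (F1*x1 + F2*x2)/F3
x3 = (409*0.33 + 419*0.24) / 828
x3 = 28.45%


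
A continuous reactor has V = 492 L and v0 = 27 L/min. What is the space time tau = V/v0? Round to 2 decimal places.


tau = V / v0
tau = 492 / 27
tau = 18.22 min


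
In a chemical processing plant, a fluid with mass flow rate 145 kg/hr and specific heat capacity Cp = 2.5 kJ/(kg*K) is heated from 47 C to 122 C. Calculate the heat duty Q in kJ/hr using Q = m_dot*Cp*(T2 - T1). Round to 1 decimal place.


Q = m_dot * Cp * (T2 - T1)
Q = 145 * 2.5 * (122 - 47)
Q = 145 * 2.5 * 75
Q = 27187.5 kJ/hr


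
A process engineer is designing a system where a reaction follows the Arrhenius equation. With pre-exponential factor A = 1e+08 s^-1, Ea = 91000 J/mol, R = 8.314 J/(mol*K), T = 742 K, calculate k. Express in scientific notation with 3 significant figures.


k = A * exp(-Ea/(R*T))
k = 1e+08 * exp(-91000 / (8.314 * 742))
k = 1e+08 * exp(-14.751204)
k = 3.92e+01


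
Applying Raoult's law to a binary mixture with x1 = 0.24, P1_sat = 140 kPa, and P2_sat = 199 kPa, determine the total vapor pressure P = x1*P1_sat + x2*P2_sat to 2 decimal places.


P = x1*P1_sat + x2*P2_sat
x2 = 1 - x1 = 1 - 0.24 = 0.76
P = 0.24*140 + 0.76*199
P = 33.6 + 151.24
P = 184.84 kPa


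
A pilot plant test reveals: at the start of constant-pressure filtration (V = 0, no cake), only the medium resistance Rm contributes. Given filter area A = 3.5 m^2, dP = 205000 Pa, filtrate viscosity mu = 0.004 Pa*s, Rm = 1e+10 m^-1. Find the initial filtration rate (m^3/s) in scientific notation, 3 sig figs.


rate = A * dP / (mu * Rm)
rate = 3.5 * 205000 / (0.004 * 1e+10)
rate = 717500.0 / 4.000e+07
rate = 1.79e-02 m^3/s


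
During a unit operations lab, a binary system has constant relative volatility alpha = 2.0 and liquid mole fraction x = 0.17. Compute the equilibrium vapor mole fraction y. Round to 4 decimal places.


y = alpha*x / (1 + (alpha-1)*x)
y = 2.0*0.17 / (1 + (2.0-1)*0.17)
y = 0.34 / (1 + 0.17)
y = 0.34 / 1.17
y = 0.2906


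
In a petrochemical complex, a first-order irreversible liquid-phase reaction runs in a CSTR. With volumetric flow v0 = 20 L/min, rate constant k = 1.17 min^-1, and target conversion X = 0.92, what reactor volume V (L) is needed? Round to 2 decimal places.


V = v0 * X / (k * (1 - X))
V = 20 * 0.92 / (1.17 * (1 - 0.92))
V = 18.4 / (1.17 * 0.08)
V = 18.4 / 0.0936
V = 196.58 L


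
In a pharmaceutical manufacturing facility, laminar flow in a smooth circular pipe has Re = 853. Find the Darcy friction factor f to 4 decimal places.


f = 64 / Re
f = 64 / 853
f = 0.0750


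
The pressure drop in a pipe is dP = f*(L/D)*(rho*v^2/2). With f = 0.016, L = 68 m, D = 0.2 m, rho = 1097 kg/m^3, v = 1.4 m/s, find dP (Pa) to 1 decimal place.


dP = f * (L/D) * (rho*v^2/2)
dP = 0.016 * (68/0.2) * (1097*1.4^2/2)
L/D = 340.0
rho*v^2/2 = 1097*1.96/2 = 1075.06
dP = 0.016 * 340.0 * 1075.06
dP = 5848.3 Pa


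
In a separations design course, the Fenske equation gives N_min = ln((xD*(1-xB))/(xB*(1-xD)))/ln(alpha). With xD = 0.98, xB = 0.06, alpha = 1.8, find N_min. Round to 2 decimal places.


N_min = ln((xD*(1-xB))/(xB*(1-xD))) / ln(alpha)
Numerator inside ln: 0.9212 / 0.0012 = 767.666667
ln(767.666667) = 6.643356
ln(alpha) = ln(1.8) = 0.587787
N_min = 6.643356 / 0.587787 = 11.30


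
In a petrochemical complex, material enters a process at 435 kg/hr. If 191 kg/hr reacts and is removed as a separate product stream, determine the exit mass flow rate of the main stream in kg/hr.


Steady-state mass balance on the main outlet: F_out = F_in - F_removed
F_out = 435 - 191
F_out = 244 kg/hr


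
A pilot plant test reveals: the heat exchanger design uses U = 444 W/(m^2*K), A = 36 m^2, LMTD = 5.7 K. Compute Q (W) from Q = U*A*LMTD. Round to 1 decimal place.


Q = U * A * LMTD
Q = 444 * 36 * 5.7
Q = 91108.8 W


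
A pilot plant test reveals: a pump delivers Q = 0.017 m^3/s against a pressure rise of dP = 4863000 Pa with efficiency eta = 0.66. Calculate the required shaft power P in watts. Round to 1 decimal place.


P = Q * dP / eta
P = 0.017 * 4863000 / 0.66
P = 82671.0 / 0.66
P = 125259.1 W


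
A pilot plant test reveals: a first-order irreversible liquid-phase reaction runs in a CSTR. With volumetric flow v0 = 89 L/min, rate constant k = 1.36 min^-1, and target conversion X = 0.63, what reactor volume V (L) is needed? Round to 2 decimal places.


V = v0 * X / (k * (1 - X))
V = 89 * 0.63 / (1.36 * (1 - 0.63))
V = 56.07 / (1.36 * 0.37)
V = 56.07 / 0.5032
V = 111.43 L


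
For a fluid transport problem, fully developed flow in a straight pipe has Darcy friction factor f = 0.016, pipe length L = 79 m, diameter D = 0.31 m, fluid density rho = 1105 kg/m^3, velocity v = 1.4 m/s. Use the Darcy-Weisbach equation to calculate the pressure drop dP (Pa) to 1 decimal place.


dP = f * (L/D) * (rho*v^2/2)
dP = 0.016 * (79/0.31) * (1105*1.4^2/2)
L/D = 254.83870968
rho*v^2/2 = 1105*1.96/2 = 1082.9
dP = 0.016 * 254.83870968 * 1082.9
dP = 4415.4 Pa


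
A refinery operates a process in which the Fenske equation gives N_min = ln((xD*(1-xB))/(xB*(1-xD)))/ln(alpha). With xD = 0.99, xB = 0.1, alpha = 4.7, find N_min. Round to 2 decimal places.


N_min = ln((xD*(1-xB))/(xB*(1-xD))) / ln(alpha)
Numerator inside ln: 0.891 / 0.001 = 891.0
ln(891.0) = 6.792344
ln(alpha) = ln(4.7) = 1.547563
N_min = 6.792344 / 1.547563 = 4.39


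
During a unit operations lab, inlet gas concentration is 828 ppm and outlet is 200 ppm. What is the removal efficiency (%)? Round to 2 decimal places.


Efficiency = (G_in - G_out) / G_in * 100%
Efficiency = (828 - 200) / 828 * 100
Efficiency = 628 / 828 * 100
Efficiency = 75.85%


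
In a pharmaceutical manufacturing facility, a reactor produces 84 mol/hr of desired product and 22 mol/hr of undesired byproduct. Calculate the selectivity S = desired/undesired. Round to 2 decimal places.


S = desired product rate / undesired product rate
S = 84 / 22
S = 3.82


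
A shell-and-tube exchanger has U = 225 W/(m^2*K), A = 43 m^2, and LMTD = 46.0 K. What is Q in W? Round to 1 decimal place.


Q = U * A * LMTD
Q = 225 * 43 * 46.0
Q = 445050.0 W


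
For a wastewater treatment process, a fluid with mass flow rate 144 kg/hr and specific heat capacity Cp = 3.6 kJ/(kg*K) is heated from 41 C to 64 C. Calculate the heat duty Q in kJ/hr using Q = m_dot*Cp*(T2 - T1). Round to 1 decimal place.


Q = m_dot * Cp * (T2 - T1)
Q = 144 * 3.6 * (64 - 41)
Q = 144 * 3.6 * 23
Q = 11923.2 kJ/hr


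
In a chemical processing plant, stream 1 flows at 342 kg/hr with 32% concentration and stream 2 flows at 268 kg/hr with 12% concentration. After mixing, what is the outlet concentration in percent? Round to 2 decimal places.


Mass balance on solute: F1*x1 + F2*x2 = F3*x3
F3 = F1 + F2 = 342 + 268 = 610 kg/hr
x3 = (F1*x1 + F2*x2)/F3
x3 = (342*0.32 + 268*0.12) / 610
x3 = 23.21%


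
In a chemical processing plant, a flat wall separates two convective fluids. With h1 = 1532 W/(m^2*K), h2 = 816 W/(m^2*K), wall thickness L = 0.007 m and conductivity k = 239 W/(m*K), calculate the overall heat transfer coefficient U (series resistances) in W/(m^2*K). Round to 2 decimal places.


1/U = 1/h1 + L/k + 1/h2
1/U = 1/1532 + 0.007/239 + 1/816
1/U = 0.0006527415 + 2.92887e-05 + 0.0012254902
1/U = 0.0019075204
U = 524.24 W/(m^2*K)


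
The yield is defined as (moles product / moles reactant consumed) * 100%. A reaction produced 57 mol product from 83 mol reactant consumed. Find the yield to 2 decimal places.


Yield = (moles product / moles consumed) * 100%
Yield = (57 / 83) * 100
Yield = 0.6867 * 100
Yield = 68.67%


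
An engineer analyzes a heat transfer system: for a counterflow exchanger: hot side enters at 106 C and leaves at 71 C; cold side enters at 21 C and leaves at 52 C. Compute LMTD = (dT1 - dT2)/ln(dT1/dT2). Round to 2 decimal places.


dT1 = Th_in - Tc_out = 106 - 52 = 54
dT2 = Th_out - Tc_in = 71 - 21 = 50
LMTD = (dT1 - dT2) / ln(dT1/dT2)
LMTD = (54 - 50) / ln(54/50)
LMTD = 51.97 K


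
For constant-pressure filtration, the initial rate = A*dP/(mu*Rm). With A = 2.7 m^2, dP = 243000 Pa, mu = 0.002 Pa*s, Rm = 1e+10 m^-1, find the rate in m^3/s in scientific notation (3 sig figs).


rate = A * dP / (mu * Rm)
rate = 2.7 * 243000 / (0.002 * 1e+10)
rate = 656100.0 / 2.000e+07
rate = 3.28e-02 m^3/s


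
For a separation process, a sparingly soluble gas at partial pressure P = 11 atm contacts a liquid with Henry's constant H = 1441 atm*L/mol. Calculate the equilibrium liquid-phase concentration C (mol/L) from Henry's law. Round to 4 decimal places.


C = P / H
C = 11 / 1441
C = 0.0076 mol/L


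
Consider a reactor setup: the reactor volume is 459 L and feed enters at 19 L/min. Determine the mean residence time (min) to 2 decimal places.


tau = V / v0
tau = 459 / 19
tau = 24.16 min


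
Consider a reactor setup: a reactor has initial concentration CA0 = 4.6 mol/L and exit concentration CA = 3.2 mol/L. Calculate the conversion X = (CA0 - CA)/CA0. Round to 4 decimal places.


X = (CA0 - CA) / CA0
X = (4.6 - 3.2) / 4.6
X = 1.4 / 4.6
X = 0.3043


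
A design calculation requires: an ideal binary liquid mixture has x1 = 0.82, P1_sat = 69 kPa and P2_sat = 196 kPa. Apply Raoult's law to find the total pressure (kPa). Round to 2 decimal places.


P = x1*P1_sat + x2*P2_sat
x2 = 1 - x1 = 1 - 0.82 = 0.18
P = 0.82*69 + 0.18*196
P = 56.58 + 35.28
P = 91.86 kPa


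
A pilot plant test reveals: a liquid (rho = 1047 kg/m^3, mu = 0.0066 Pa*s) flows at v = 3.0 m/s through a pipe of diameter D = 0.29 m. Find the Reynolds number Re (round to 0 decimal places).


Re = rho * v * D / mu
Re = 1047 * 3.0 * 0.29 / 0.0066
Re = 910.89 / 0.0066
Re = 138014


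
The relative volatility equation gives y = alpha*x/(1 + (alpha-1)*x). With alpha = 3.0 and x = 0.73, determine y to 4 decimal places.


y = alpha*x / (1 + (alpha-1)*x)
y = 3.0*0.73 / (1 + (3.0-1)*0.73)
y = 2.19 / (1 + 1.46)
y = 2.19 / 2.46
y = 0.8902


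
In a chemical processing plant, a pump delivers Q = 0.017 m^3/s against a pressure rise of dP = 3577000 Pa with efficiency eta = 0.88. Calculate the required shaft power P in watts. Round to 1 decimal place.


P = Q * dP / eta
P = 0.017 * 3577000 / 0.88
P = 60809.0 / 0.88
P = 69101.1 W


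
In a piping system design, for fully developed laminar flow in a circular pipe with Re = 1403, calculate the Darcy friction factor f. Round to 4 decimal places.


f = 64 / Re
f = 64 / 1403
f = 0.0456


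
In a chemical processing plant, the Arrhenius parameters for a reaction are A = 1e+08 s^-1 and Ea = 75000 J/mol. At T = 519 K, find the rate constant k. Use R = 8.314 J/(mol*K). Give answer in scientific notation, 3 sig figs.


k = A * exp(-Ea/(R*T))
k = 1e+08 * exp(-75000 / (8.314 * 519))
k = 1e+08 * exp(-17.381365)
k = 2.83e+00


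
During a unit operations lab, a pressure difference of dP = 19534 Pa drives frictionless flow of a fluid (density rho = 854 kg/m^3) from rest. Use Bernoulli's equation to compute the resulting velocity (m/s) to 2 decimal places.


v = sqrt(2*dP/rho)
v = sqrt(2*19534/854)
v = sqrt(45.747073)
v = 6.76 m/s


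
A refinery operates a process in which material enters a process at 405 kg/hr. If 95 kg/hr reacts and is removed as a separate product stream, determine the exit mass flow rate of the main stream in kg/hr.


Steady-state mass balance on the main outlet: F_out = F_in - F_removed
F_out = 405 - 95
F_out = 310 kg/hr


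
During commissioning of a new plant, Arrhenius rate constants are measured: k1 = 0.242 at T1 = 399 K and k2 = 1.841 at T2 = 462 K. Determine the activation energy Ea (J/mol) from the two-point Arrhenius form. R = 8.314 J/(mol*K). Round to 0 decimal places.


Ea = R * ln(k2/k1) / (1/T1 - 1/T2)
ln(k2/k1) = ln(1.841/0.242) = 2.0291265
1/T1 - 1/T2 = 1/399 - 1/462 = 0.0003417635
Ea = 8.314 * 2.0291265 / 0.0003417635
Ea = 49362 J/mol


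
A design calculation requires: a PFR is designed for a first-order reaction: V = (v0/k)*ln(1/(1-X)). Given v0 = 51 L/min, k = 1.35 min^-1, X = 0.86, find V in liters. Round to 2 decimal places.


V = (v0/k) * ln(1/(1-X))
V = (51/1.35) * ln(1/(1-0.86))
V = 37.777778 * ln(7.142857)
V = 37.777778 * 1.966113
V = 74.28 L


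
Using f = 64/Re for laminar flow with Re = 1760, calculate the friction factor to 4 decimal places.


f = 64 / Re
f = 64 / 1760
f = 0.0364


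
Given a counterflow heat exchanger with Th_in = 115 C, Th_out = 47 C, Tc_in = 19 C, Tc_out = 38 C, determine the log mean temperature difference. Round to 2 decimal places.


dT1 = Th_in - Tc_out = 115 - 38 = 77
dT2 = Th_out - Tc_in = 47 - 19 = 28
LMTD = (dT1 - dT2) / ln(dT1/dT2)
LMTD = (77 - 28) / ln(77/28)
LMTD = 48.44 K


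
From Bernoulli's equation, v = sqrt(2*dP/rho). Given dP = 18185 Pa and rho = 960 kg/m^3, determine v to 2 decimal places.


v = sqrt(2*dP/rho)
v = sqrt(2*18185/960)
v = sqrt(37.885417)
v = 6.16 m/s


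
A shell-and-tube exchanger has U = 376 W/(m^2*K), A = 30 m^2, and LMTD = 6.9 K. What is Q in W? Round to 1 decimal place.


Q = U * A * LMTD
Q = 376 * 30 * 6.9
Q = 77832.0 W


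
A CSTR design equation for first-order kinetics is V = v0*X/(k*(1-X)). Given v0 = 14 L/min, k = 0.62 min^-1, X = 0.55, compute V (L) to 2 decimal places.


V = v0 * X / (k * (1 - X))
V = 14 * 0.55 / (0.62 * (1 - 0.55))
V = 7.7 / (0.62 * 0.45)
V = 7.7 / 0.279
V = 27.60 L


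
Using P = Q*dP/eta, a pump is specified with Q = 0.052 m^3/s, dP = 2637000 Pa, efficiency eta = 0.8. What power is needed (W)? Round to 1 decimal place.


P = Q * dP / eta
P = 0.052 * 2637000 / 0.8
P = 137124.0 / 0.8
P = 171405.0 W


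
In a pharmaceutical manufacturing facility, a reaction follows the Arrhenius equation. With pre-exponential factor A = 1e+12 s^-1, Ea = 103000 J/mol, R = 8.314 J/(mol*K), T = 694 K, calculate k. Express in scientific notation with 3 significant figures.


k = A * exp(-Ea/(R*T))
k = 1e+12 * exp(-103000 / (8.314 * 694))
k = 1e+12 * exp(-17.851213)
k = 1.77e+04


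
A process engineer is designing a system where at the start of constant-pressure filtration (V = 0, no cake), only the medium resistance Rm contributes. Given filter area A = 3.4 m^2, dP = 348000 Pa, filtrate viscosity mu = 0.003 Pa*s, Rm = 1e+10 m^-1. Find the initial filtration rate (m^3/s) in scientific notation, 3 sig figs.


rate = A * dP / (mu * Rm)
rate = 3.4 * 348000 / (0.003 * 1e+10)
rate = 1183200.0 / 3.000e+07
rate = 3.94e-02 m^3/s


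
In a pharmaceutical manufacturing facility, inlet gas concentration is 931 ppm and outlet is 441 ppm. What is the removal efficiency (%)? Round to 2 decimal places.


Efficiency = (G_in - G_out) / G_in * 100%
Efficiency = (931 - 441) / 931 * 100
Efficiency = 490 / 931 * 100
Efficiency = 52.63%


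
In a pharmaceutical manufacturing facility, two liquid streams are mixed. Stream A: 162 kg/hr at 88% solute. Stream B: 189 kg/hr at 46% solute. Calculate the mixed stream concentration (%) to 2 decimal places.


Mass balance on solute: F1*x1 + F2*x2 = F3*x3
F3 = F1 + F2 = 162 + 189 = 351 kg/hr
x3 = (F1*x1 + F2*x2)/F3
x3 = (162*0.88 + 189*0.46) / 351
x3 = 65.38%


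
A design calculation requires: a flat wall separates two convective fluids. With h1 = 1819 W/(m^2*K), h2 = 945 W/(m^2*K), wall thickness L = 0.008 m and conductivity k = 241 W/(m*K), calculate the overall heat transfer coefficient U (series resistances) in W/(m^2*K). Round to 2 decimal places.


1/U = 1/h1 + L/k + 1/h2
1/U = 1/1819 + 0.008/241 + 1/945
1/U = 0.0005497526 + 3.3195e-05 + 0.0010582011
1/U = 0.0016411487
U = 609.33 W/(m^2*K)


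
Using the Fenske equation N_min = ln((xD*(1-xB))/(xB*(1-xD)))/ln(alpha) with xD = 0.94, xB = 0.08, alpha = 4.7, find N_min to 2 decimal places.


N_min = ln((xD*(1-xB))/(xB*(1-xD))) / ln(alpha)
Numerator inside ln: 0.8648 / 0.0048 = 180.166667
ln(180.166667) = 5.193882
ln(alpha) = ln(4.7) = 1.547563
N_min = 5.193882 / 1.547563 = 3.36


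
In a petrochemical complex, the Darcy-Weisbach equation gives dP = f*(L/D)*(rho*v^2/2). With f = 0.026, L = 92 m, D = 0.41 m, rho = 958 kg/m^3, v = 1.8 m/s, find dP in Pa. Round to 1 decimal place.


dP = f * (L/D) * (rho*v^2/2)
dP = 0.026 * (92/0.41) * (958*1.8^2/2)
L/D = 224.3902439
rho*v^2/2 = 958*3.24/2 = 1551.96
dP = 0.026 * 224.3902439 * 1551.96
dP = 9054.4 Pa


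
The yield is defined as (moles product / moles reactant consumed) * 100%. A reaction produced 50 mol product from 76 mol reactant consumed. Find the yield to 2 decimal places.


Yield = (moles product / moles consumed) * 100%
Yield = (50 / 76) * 100
Yield = 0.6579 * 100
Yield = 65.79%


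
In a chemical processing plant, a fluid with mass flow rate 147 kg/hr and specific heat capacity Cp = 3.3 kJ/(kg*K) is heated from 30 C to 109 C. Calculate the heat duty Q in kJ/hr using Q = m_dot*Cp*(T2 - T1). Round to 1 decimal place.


Q = m_dot * Cp * (T2 - T1)
Q = 147 * 3.3 * (109 - 30)
Q = 147 * 3.3 * 79
Q = 38322.9 kJ/hr


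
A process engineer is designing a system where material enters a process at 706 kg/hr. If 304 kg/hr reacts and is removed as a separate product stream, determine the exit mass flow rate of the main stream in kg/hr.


Steady-state mass balance on the main outlet: F_out = F_in - F_removed
F_out = 706 - 304
F_out = 402 kg/hr


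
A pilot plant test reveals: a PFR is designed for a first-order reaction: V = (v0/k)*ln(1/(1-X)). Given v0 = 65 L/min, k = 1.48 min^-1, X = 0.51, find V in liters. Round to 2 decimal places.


V = (v0/k) * ln(1/(1-X))
V = (65/1.48) * ln(1/(1-0.51))
V = 43.918919 * ln(2.040816)
V = 43.918919 * 0.71335
V = 31.33 L


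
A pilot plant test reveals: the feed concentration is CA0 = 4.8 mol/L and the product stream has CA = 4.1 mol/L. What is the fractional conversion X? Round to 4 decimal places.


X = (CA0 - CA) / CA0
X = (4.8 - 4.1) / 4.8
X = 0.7 / 4.8
X = 0.1458


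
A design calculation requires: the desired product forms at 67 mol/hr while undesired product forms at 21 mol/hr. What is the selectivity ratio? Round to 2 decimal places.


S = desired product rate / undesired product rate
S = 67 / 21
S = 3.19


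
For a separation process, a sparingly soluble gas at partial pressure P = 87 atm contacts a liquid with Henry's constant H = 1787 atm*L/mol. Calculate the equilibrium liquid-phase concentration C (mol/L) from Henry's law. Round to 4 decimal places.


C = P / H
C = 87 / 1787
C = 0.0487 mol/L


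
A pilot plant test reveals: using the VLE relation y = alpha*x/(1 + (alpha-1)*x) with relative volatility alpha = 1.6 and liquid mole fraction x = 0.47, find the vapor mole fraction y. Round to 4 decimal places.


y = alpha*x / (1 + (alpha-1)*x)
y = 1.6*0.47 / (1 + (1.6-1)*0.47)
y = 0.752 / (1 + 0.282)
y = 0.752 / 1.282
y = 0.5866


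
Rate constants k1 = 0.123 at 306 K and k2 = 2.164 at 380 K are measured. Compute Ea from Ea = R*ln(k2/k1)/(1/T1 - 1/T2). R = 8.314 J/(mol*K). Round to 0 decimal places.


Ea = R * ln(k2/k1) / (1/T1 - 1/T2)
ln(k2/k1) = ln(2.164/0.123) = 2.8675293
1/T1 - 1/T2 = 1/306 - 1/380 = 0.000636394909
Ea = 8.314 * 2.8675293 / 0.000636394909
Ea = 37462 J/mol


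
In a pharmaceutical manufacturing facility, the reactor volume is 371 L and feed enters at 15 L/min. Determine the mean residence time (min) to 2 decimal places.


tau = V / v0
tau = 371 / 15
tau = 24.73 min


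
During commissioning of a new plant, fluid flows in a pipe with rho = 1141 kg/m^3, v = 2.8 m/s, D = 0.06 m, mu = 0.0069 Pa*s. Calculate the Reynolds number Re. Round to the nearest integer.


Re = rho * v * D / mu
Re = 1141 * 2.8 * 0.06 / 0.0069
Re = 191.688 / 0.0069
Re = 27781
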